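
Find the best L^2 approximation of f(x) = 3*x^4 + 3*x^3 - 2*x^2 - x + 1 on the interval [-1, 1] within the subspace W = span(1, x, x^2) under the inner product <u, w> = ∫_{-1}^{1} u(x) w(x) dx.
g(x) = 4*x^2/7 + 4*x/5 + 26/35

The best approximation g ∈ W is the orthogonal projection of f onto W. Writing g = a_0 + a_1 x + a_2 x^2, the coefficients solve the normal equations G · a = b where
  G_{ij} = <φ_i, φ_j> and b_i = <f, φ_i>, with φ_0 = 1, φ_1 = x, φ_2 = x^2.
G =
  [2, 0, 2/3]
  [0, 2/3, 0]
  [2/3, 0, 2/5],
b = (28/15, 8/15, 76/105).
Solving gives a_0 = 26/35, a_1 = 4/5, a_2 = 4/7, so
  g(x) = 4*x^2/7 + 4*x/5 + 26/35.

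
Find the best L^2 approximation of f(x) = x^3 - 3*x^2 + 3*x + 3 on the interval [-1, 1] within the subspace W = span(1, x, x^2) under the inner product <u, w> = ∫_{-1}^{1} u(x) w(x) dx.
g(x) = -3*x^2 + 18*x/5 + 3

The best approximation g ∈ W is the orthogonal projection of f onto W. Writing g = a_0 + a_1 x + a_2 x^2, the coefficients solve the normal equations G · a = b where
  G_{ij} = <φ_i, φ_j> and b_i = <f, φ_i>, with φ_0 = 1, φ_1 = x, φ_2 = x^2.
G =
  [2, 0, 2/3]
  [0, 2/3, 0]
  [2/3, 0, 2/5],
b = (4, 12/5, 4/5).
Solving gives a_0 = 3, a_1 = 18/5, a_2 = -3, so
  g(x) = -3*x^2 + 18*x/5 + 3.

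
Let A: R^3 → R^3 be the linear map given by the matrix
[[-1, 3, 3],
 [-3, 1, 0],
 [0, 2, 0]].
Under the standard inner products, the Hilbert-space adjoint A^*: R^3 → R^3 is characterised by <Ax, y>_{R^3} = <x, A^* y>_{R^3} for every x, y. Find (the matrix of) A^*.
A^* = A^T =
[[-1, -3, 0],
 [3, 1, 2],
 [3, 0, 0]]

For real matrices with standard dot products, the defining identity <Ax, y> = <x, A^* y> gives (Ax)^T y = x^T (A^*) y, i.e. x^T A^T y = x^T (A^*) y. Since this holds for all x, y, we must have A^* = A^T. Therefore
A^* =
[[-1, -3, 0],
 [3, 1, 2],
 [3, 0, 0]].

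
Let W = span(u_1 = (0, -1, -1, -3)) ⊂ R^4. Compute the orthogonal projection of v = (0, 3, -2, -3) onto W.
proj_W(v) = (0, -8/11, -8/11, -24/11)

Set up U = [u_1 | ... | u_1] ∈ R^(4×1). The projector onto W = col(U) is P = U (U^T U)^(-1) U^T.
Compute U^T U =
  [11],
and U^T v = (8).
Solve U^T U · c = U^T v for the coefficients: c = (8/11). The projection is proj_W(v) = U c.
Check: (v - proj_W(v)) · u_1 = 0  (should be 0).
Result: proj_W(v) = (0, -8/11, -8/11, -24/11).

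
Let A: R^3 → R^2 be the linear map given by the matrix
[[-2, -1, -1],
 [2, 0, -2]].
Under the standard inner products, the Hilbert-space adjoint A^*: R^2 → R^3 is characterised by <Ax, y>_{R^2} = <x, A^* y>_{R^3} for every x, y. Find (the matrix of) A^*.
A^* = A^T =
[[-2, 2],
 [-1, 0],
 [-1, -2]]

For real matrices with standard dot products, the defining identity <Ax, y> = <x, A^* y> gives (Ax)^T y = x^T (A^*) y, i.e. x^T A^T y = x^T (A^*) y. Since this holds for all x, y, we must have A^* = A^T. Therefore
A^* =
[[-2, 2],
 [-1, 0],
 [-1, -2]].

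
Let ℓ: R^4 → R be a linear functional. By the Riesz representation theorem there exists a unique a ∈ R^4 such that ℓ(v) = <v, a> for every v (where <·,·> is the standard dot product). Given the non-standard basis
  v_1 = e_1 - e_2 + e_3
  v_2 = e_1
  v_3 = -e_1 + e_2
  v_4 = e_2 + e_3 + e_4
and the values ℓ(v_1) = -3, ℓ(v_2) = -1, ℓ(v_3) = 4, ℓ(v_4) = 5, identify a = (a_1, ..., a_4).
a = (-1, 3, 1, 1)

Write a = (a_1, ..., a_4) in the standard basis. For each basis vector v_i, ℓ(v_i) = <v_i, a> is a linear equation in the a_j's. Collect the n equations into a matrix system V a = ℓ, where row i of V is v_i (expressed in the standard basis). Since V is invertible (lower-triangular with 1s on the diagonal, up to permutation), solve by back-substitution:
  V =
[[1, -1, 1, 0],
 [1, 0, 0, 0],
 [-1, 1, 0, 0],
 [0, 1, 1, 1]]
  V a = (-3, -1, 4, 5)
Solving gives a = (-1, 3, 1, 1).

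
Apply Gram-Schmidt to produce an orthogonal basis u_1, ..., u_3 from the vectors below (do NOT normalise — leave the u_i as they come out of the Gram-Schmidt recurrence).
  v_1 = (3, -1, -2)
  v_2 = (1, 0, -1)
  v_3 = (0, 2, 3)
Orthogonal basis:
  u_1 = (3, -1, -2)
  u_2 = (-1/14, 5/14, -2/7)
  u_3 = (5/3, 5/3, 5/3)

Apply the Gram-Schmidt recurrence
  u_1 = v_1
  u_i = v_i − Σ_{j<i} ((v_i · u_j) / (u_j · u_j)) · u_j.

Step by step this gives:
  u_1 = (3, -1, -2)
  u_2 = (-1/14, 5/14, -2/7)
  u_3 = (5/3, 5/3, 5/3)

Orthogonality check:
  u_2 · u_1 = 0 (should be 0)
  u_3 · u_1 = 0 (should be 0)
  u_3 · u_2 = 0 (should be 0)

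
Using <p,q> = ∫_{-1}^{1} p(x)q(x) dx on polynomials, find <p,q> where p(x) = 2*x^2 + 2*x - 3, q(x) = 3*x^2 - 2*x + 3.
<p,q> = -304/15

Expand the product: p(x)·q(x) = 6*x^4 + 2*x^3 - 7*x^2 + 12*x - 9.
∫_{-1}^{1} of each monomial x^k gives [2/(k+1) if k even, 0 if k odd]. Integrating term-by-term (or equivalently evaluating the antiderivative F(x) = 6*x^5/5 + x^4/2 - 7*x^3/3 + 6*x^2 - 9*x at the endpoints):
  F(1) − F(−1) = -109/30 − (499/30) = -304/15.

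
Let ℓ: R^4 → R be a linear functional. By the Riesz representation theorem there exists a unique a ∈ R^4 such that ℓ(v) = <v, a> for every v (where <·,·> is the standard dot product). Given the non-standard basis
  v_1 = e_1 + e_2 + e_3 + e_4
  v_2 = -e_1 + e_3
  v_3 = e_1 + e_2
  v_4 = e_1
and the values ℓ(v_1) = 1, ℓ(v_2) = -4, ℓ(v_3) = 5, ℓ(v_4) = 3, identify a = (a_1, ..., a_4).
a = (3, 2, -1, -3)

Write a = (a_1, ..., a_4) in the standard basis. For each basis vector v_i, ℓ(v_i) = <v_i, a> is a linear equation in the a_j's. Collect the n equations into a matrix system V a = ℓ, where row i of V is v_i (expressed in the standard basis). Since V is invertible (lower-triangular with 1s on the diagonal, up to permutation), solve by back-substitution:
  V =
[[1, 1, 1, 1],
 [-1, 0, 1, 0],
 [1, 1, 0, 0],
 [1, 0, 0, 0]]
  V a = (1, -4, 5, 3)
Solving gives a = (3, 2, -1, -3).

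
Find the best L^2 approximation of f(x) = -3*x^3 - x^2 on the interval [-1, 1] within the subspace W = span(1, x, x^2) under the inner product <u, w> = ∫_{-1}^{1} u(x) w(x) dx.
g(x) = -x^2 - 9*x/5

The best approximation g ∈ W is the orthogonal projection of f onto W. Writing g = a_0 + a_1 x + a_2 x^2, the coefficients solve the normal equations G · a = b where
  G_{ij} = <φ_i, φ_j> and b_i = <f, φ_i>, with φ_0 = 1, φ_1 = x, φ_2 = x^2.
G =
  [2, 0, 2/3]
  [0, 2/3, 0]
  [2/3, 0, 2/5],
b = (-2/3, -6/5, -2/5).
Solving gives a_0 = 0, a_1 = -9/5, a_2 = -1, so
  g(x) = -x^2 - 9*x/5.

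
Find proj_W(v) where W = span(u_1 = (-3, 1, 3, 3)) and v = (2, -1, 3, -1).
proj_W(v) = (3/28, -1/28, -3/28, -3/28)

Set up U = [u_1 | ... | u_1] ∈ R^(4×1). The projector onto W = col(U) is P = U (U^T U)^(-1) U^T.
Compute U^T U =
  [28],
and U^T v = (-1).
Solve U^T U · c = U^T v for the coefficients: c = (-1/28). The projection is proj_W(v) = U c.
Check: (v - proj_W(v)) · u_1 = 0  (should be 0).
Result: proj_W(v) = (3/28, -1/28, -3/28, -3/28).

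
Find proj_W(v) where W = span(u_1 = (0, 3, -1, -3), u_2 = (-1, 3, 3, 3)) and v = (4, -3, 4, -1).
proj_W(v) = (106/523, -1194/523, -26/523, 558/523)

Set up U = [u_1 | ... | u_2] ∈ R^(4×2). The projector onto W = col(U) is P = U (U^T U)^(-1) U^T.
Compute U^T U =
  [19, -3]
  [-3, 28],
and U^T v = (-10, -4).
Solve U^T U · c = U^T v for the coefficients: c = (-292/523, -106/523). The projection is proj_W(v) = U c.
Check: (v - proj_W(v)) · u_1 = 0  (should be 0).
Check: (v - proj_W(v)) · u_2 = 0  (should be 0).
Result: proj_W(v) = (106/523, -1194/523, -26/523, 558/523).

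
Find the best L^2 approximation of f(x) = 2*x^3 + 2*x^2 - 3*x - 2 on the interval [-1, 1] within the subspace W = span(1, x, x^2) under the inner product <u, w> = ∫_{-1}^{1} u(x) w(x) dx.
g(x) = 2*x^2 - 9*x/5 - 2

The best approximation g ∈ W is the orthogonal projection of f onto W. Writing g = a_0 + a_1 x + a_2 x^2, the coefficients solve the normal equations G · a = b where
  G_{ij} = <φ_i, φ_j> and b_i = <f, φ_i>, with φ_0 = 1, φ_1 = x, φ_2 = x^2.
G =
  [2, 0, 2/3]
  [0, 2/3, 0]
  [2/3, 0, 2/5],
b = (-8/3, -6/5, -8/15).
Solving gives a_0 = -2, a_1 = -9/5, a_2 = 2, so
  g(x) = 2*x^2 - 9*x/5 - 2.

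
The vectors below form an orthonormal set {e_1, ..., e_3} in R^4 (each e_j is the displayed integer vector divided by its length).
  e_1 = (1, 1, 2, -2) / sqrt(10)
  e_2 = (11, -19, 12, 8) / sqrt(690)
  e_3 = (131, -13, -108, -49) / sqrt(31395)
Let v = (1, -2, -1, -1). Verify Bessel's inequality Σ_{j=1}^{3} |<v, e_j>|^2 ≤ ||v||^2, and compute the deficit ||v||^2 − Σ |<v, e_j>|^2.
Σ |<v, e_j>|^2 = 2029/455; ||v||^2 = 7; deficit = 1156/455

Write each e_j = u_j / sqrt(<u_j, u_j>) where u_j is the displayed integer vector. Then <v, e_j> = <v, u_j> / sqrt(<u_j, u_j>), so |<v, e_j>|^2 = <v, u_j>^2 / <u_j, u_j>.
Coefficients: <v, e_1> = -1/sqrt(10), <v, e_2> = 29/sqrt(690), <v, e_3> = 314/sqrt(31395).
Square and sum: Σ |<v, e_j>|^2 = 2029/455.
Compute ||v||^2 = v·v = 7.
Deficit = 7 − 2029/455 = 1156/455 ≥ 0, confirming Bessel's inequality. (The deficit equals ||v − Σ <v,e_j> e_j||^2, the squared distance from v to span{e_j}.)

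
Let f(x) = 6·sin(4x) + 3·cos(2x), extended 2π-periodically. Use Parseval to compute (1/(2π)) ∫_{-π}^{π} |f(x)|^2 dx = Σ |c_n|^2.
Σ |c_n|^2 = 45/2

Expand |f|^2 and use orthogonality of {sin(nx), cos(mx)} on [-π, π]:
  ∫_{-π}^{π} sin(nx)^2 dx = π, ∫ cos(mx)^2 dx = π, and cross terms integrate to 0.
So ∫_{-π}^{π} f(x)^2 dx = 6^2 · π + 3^2 · π = (36 + 9)π.
Divide by 2π: (36 + 9)/2 = 45/2.
By Parseval, this equals Σ |c_n|^2.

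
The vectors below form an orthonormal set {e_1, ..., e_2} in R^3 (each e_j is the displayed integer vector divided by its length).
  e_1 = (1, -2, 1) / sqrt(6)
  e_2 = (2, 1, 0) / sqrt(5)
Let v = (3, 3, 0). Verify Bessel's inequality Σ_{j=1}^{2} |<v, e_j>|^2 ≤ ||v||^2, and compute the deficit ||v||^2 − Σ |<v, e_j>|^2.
Σ |<v, e_j>|^2 = 177/10; ||v||^2 = 18; deficit = 3/10

Write each e_j = u_j / sqrt(<u_j, u_j>) where u_j is the displayed integer vector. Then <v, e_j> = <v, u_j> / sqrt(<u_j, u_j>), so |<v, e_j>|^2 = <v, u_j>^2 / <u_j, u_j>.
Coefficients: <v, e_1> = -3/sqrt(6), <v, e_2> = 9/sqrt(5).
Square and sum: Σ |<v, e_j>|^2 = 177/10.
Compute ||v||^2 = v·v = 18.
Deficit = 18 − 177/10 = 3/10 ≥ 0, confirming Bessel's inequality. (The deficit equals ||v − Σ <v,e_j> e_j||^2, the squared distance from v to span{e_j}.)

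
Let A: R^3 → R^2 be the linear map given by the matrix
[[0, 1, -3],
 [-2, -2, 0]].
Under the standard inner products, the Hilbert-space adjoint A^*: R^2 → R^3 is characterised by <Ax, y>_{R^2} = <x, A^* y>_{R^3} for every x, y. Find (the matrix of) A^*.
A^* = A^T =
[[0, -2],
 [1, -2],
 [-3, 0]]

For real matrices with standard dot products, the defining identity <Ax, y> = <x, A^* y> gives (Ax)^T y = x^T (A^*) y, i.e. x^T A^T y = x^T (A^*) y. Since this holds for all x, y, we must have A^* = A^T. Therefore
A^* =
[[0, -2],
 [1, -2],
 [-3, 0]].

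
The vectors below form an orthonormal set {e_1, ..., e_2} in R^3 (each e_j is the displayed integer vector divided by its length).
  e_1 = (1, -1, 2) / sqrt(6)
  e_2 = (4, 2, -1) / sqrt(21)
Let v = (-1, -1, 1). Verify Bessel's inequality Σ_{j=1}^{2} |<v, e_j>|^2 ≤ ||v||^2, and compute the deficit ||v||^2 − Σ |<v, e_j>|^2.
Σ |<v, e_j>|^2 = 3; ||v||^2 = 3; deficit = 0

Write each e_j = u_j / sqrt(<u_j, u_j>) where u_j is the displayed integer vector. Then <v, e_j> = <v, u_j> / sqrt(<u_j, u_j>), so |<v, e_j>|^2 = <v, u_j>^2 / <u_j, u_j>.
Coefficients: <v, e_1> = 2/sqrt(6), <v, e_2> = -7/sqrt(21).
Square and sum: Σ |<v, e_j>|^2 = 3.
Compute ||v||^2 = v·v = 3.
Deficit = 3 − 3 = 0 ≥ 0, confirming Bessel's inequality. (The deficit equals ||v − Σ <v,e_j> e_j||^2, the squared distance from v to span{e_j}.)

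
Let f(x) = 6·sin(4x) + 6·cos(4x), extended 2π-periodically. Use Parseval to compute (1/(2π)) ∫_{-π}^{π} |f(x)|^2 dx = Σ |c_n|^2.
Σ |c_n|^2 = 36

Expand |f|^2 and use orthogonality of {sin(nx), cos(mx)} on [-π, π]:
  ∫_{-π}^{π} sin(nx)^2 dx = π, ∫ cos(mx)^2 dx = π, and cross terms integrate to 0.
So ∫_{-π}^{π} f(x)^2 dx = 6^2 · π + 6^2 · π = (36 + 36)π.
Divide by 2π: (36 + 36)/2 = 36.
By Parseval, this equals Σ |c_n|^2.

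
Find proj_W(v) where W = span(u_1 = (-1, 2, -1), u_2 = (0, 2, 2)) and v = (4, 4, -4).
proj_W(v) = (-16/11, 24/11, -24/11)

Set up U = [u_1 | ... | u_2] ∈ R^(3×2). The projector onto W = col(U) is P = U (U^T U)^(-1) U^T.
Compute U^T U =
  [6, 2]
  [2, 8],
and U^T v = (8, 0).
Solve U^T U · c = U^T v for the coefficients: c = (16/11, -4/11). The projection is proj_W(v) = U c.
Check: (v - proj_W(v)) · u_1 = 0  (should be 0).
Check: (v - proj_W(v)) · u_2 = 0  (should be 0).
Result: proj_W(v) = (-16/11, 24/11, -24/11).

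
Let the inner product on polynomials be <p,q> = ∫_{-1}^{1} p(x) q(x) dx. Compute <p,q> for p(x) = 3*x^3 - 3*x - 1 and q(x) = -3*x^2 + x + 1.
<p,q> = -4/5

Expand the product: p(x)·q(x) = -9*x^5 + 3*x^4 + 12*x^3 - 4*x - 1.
∫_{-1}^{1} of each monomial x^k gives [2/(k+1) if k even, 0 if k odd]. Integrating term-by-term (or equivalently evaluating the antiderivative F(x) = -3*x^6/2 + 3*x^5/5 + 3*x^4 - 2*x^2 - x at the endpoints):
  F(1) − F(−1) = -9/10 − (-1/10) = -4/5.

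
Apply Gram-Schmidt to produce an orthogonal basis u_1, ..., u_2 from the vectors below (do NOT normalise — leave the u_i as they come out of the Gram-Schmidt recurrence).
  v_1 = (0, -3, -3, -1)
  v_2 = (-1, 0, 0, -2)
Orthogonal basis:
  u_1 = (0, -3, -3, -1)
  u_2 = (-1, 6/19, 6/19, -36/19)

Apply the Gram-Schmidt recurrence
  u_1 = v_1
  u_i = v_i − Σ_{j<i} ((v_i · u_j) / (u_j · u_j)) · u_j.

Step by step this gives:
  u_1 = (0, -3, -3, -1)
  u_2 = (-1, 6/19, 6/19, -36/19)

Orthogonality check:
  u_2 · u_1 = 0 (should be 0)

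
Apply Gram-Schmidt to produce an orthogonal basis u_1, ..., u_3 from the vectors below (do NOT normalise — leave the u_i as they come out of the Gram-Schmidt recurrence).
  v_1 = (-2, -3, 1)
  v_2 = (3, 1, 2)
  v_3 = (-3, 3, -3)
Orthogonal basis:
  u_1 = (-2, -3, 1)
  u_2 = (2, -1/2, 5/2)
  u_3 = (-1, 1, 1)

Apply the Gram-Schmidt recurrence
  u_1 = v_1
  u_i = v_i − Σ_{j<i} ((v_i · u_j) / (u_j · u_j)) · u_j.

Step by step this gives:
  u_1 = (-2, -3, 1)
  u_2 = (2, -1/2, 5/2)
  u_3 = (-1, 1, 1)

Orthogonality check:
  u_2 · u_1 = 0 (should be 0)
  u_3 · u_1 = 0 (should be 0)
  u_3 · u_2 = 0 (should be 0)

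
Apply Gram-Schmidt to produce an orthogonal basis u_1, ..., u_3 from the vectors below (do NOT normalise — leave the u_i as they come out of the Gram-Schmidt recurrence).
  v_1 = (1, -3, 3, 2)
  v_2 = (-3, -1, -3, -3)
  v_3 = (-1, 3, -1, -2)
Orthogonal basis:
  u_1 = (1, -3, 3, 2)
  u_2 = (-54/23, -68/23, -24/23, -39/23)
  u_3 = (-222/419, 186/419, 460/419, -300/419)

Apply the Gram-Schmidt recurrence
  u_1 = v_1
  u_i = v_i − Σ_{j<i} ((v_i · u_j) / (u_j · u_j)) · u_j.

Step by step this gives:
  u_1 = (1, -3, 3, 2)
  u_2 = (-54/23, -68/23, -24/23, -39/23)
  u_3 = (-222/419, 186/419, 460/419, -300/419)

Orthogonality check:
  u_2 · u_1 = 0 (should be 0)
  u_3 · u_1 = 0 (should be 0)
  u_3 · u_2 = 0 (should be 0)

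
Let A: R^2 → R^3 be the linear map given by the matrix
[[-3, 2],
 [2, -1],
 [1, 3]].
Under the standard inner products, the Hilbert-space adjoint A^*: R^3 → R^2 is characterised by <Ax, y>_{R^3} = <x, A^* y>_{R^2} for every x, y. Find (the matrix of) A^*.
A^* = A^T =
[[-3, 2, 1],
 [2, -1, 3]]

For real matrices with standard dot products, the defining identity <Ax, y> = <x, A^* y> gives (Ax)^T y = x^T (A^*) y, i.e. x^T A^T y = x^T (A^*) y. Since this holds for all x, y, we must have A^* = A^T. Therefore
A^* =
[[-3, 2, 1],
 [2, -1, 3]].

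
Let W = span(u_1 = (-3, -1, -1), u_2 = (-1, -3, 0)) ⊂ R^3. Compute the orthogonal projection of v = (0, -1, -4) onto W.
proj_W(v) = (-99/74, -41/74, -16/37)

Set up U = [u_1 | ... | u_2] ∈ R^(3×2). The projector onto W = col(U) is P = U (U^T U)^(-1) U^T.
Compute U^T U =
  [11, 6]
  [6, 10],
and U^T v = (5, 3).
Solve U^T U · c = U^T v for the coefficients: c = (16/37, 3/74). The projection is proj_W(v) = U c.
Check: (v - proj_W(v)) · u_1 = 0  (should be 0).
Check: (v - proj_W(v)) · u_2 = 0  (should be 0).
Result: proj_W(v) = (-99/74, -41/74, -16/37).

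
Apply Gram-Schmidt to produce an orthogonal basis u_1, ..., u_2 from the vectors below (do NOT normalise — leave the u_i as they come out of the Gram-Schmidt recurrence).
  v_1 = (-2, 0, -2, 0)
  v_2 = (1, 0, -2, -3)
Orthogonal basis:
  u_1 = (-2, 0, -2, 0)
  u_2 = (3/2, 0, -3/2, -3)

Apply the Gram-Schmidt recurrence
  u_1 = v_1
  u_i = v_i − Σ_{j<i} ((v_i · u_j) / (u_j · u_j)) · u_j.

Step by step this gives:
  u_1 = (-2, 0, -2, 0)
  u_2 = (3/2, 0, -3/2, -3)

Orthogonality check:
  u_2 · u_1 = 0 (should be 0)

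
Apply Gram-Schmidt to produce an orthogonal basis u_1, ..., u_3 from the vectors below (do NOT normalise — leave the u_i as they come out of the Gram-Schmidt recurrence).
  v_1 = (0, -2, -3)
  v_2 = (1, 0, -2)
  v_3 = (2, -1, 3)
Orthogonal basis:
  u_1 = (0, -2, -3)
  u_2 = (1, 12/13, -8/13)
  u_3 = (68/29, -51/29, 34/29)

Apply the Gram-Schmidt recurrence
  u_1 = v_1
  u_i = v_i − Σ_{j<i} ((v_i · u_j) / (u_j · u_j)) · u_j.

Step by step this gives:
  u_1 = (0, -2, -3)
  u_2 = (1, 12/13, -8/13)
  u_3 = (68/29, -51/29, 34/29)

Orthogonality check:
  u_2 · u_1 = 0 (should be 0)
  u_3 · u_1 = 0 (should be 0)
  u_3 · u_2 = 0 (should be 0)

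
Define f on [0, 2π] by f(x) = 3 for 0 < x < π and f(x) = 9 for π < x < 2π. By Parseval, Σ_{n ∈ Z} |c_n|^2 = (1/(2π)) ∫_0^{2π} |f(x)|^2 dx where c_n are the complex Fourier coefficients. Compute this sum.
Σ |c_n|^2 = 45

Parseval equates the L^2 energy of f (normalised by 1/(2π)) with the ℓ^2 sum of its Fourier coefficients: (1/(2π)) ∫_0^{2π} |f|^2 = Σ |c_n|^2.
Compute the left side: (1/(2π)) [∫_0^π 3^2 dx + ∫_π^{2π} 9^2 dx] = (1/(2π)) · (9π + 81π) = (9 + 81)/2 = 45.
So Σ_{n ∈ Z} |c_n|^2 = 45.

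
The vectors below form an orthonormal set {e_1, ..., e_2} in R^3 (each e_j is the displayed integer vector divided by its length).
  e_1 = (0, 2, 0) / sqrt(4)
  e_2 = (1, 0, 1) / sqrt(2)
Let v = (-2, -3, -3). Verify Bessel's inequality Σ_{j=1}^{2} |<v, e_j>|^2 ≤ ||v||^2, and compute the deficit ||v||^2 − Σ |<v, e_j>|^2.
Σ |<v, e_j>|^2 = 43/2; ||v||^2 = 22; deficit = 1/2

Write each e_j = u_j / sqrt(<u_j, u_j>) where u_j is the displayed integer vector. Then <v, e_j> = <v, u_j> / sqrt(<u_j, u_j>), so |<v, e_j>|^2 = <v, u_j>^2 / <u_j, u_j>.
Coefficients: <v, e_1> = -6/sqrt(4), <v, e_2> = -5/sqrt(2).
Square and sum: Σ |<v, e_j>|^2 = 43/2.
Compute ||v||^2 = v·v = 22.
Deficit = 22 − 43/2 = 1/2 ≥ 0, confirming Bessel's inequality. (The deficit equals ||v − Σ <v,e_j> e_j||^2, the squared distance from v to span{e_j}.)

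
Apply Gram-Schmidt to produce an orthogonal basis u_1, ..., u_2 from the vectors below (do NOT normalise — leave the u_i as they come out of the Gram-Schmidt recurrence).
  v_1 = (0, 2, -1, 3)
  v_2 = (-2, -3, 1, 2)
Orthogonal basis:
  u_1 = (0, 2, -1, 3)
  u_2 = (-2, -20/7, 13/14, 31/14)

Apply the Gram-Schmidt recurrence
  u_1 = v_1
  u_i = v_i − Σ_{j<i} ((v_i · u_j) / (u_j · u_j)) · u_j.

Step by step this gives:
  u_1 = (0, 2, -1, 3)
  u_2 = (-2, -20/7, 13/14, 31/14)

Orthogonality check:
  u_2 · u_1 = 0 (should be 0)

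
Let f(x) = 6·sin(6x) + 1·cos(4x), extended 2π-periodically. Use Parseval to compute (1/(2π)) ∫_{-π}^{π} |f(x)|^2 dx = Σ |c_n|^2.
Σ |c_n|^2 = 37/2

Expand |f|^2 and use orthogonality of {sin(nx), cos(mx)} on [-π, π]:
  ∫_{-π}^{π} sin(nx)^2 dx = π, ∫ cos(mx)^2 dx = π, and cross terms integrate to 0.
So ∫_{-π}^{π} f(x)^2 dx = 6^2 · π + 1^2 · π = (36 + 1)π.
Divide by 2π: (36 + 1)/2 = 37/2.
By Parseval, this equals Σ |c_n|^2.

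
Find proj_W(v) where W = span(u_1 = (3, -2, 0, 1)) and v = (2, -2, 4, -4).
proj_W(v) = (9/7, -6/7, 0, 3/7)

Set up U = [u_1 | ... | u_1] ∈ R^(4×1). The projector onto W = col(U) is P = U (U^T U)^(-1) U^T.
Compute U^T U =
  [14],
and U^T v = (6).
Solve U^T U · c = U^T v for the coefficients: c = (3/7). The projection is proj_W(v) = U c.
Check: (v - proj_W(v)) · u_1 = 0  (should be 0).
Result: proj_W(v) = (9/7, -6/7, 0, 3/7).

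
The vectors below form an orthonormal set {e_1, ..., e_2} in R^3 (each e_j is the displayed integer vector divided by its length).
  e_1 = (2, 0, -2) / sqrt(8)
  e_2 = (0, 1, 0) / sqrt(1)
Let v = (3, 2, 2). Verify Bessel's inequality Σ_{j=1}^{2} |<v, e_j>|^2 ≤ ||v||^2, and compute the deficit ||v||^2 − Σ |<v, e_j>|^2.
Σ |<v, e_j>|^2 = 9/2; ||v||^2 = 17; deficit = 25/2

Write each e_j = u_j / sqrt(<u_j, u_j>) where u_j is the displayed integer vector. Then <v, e_j> = <v, u_j> / sqrt(<u_j, u_j>), so |<v, e_j>|^2 = <v, u_j>^2 / <u_j, u_j>.
Coefficients: <v, e_1> = 2/sqrt(8), <v, e_2> = 2/sqrt(1).
Square and sum: Σ |<v, e_j>|^2 = 9/2.
Compute ||v||^2 = v·v = 17.
Deficit = 17 − 9/2 = 25/2 ≥ 0, confirming Bessel's inequality. (The deficit equals ||v − Σ <v,e_j> e_j||^2, the squared distance from v to span{e_j}.)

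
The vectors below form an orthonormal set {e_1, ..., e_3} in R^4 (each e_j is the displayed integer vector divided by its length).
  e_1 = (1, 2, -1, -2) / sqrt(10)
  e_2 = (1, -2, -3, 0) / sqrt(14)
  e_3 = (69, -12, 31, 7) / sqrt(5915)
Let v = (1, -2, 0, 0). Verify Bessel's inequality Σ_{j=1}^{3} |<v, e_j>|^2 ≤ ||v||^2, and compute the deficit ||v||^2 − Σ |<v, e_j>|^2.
Σ |<v, e_j>|^2 = 701/169; ||v||^2 = 5; deficit = 144/169

Write each e_j = u_j / sqrt(<u_j, u_j>) where u_j is the displayed integer vector. Then <v, e_j> = <v, u_j> / sqrt(<u_j, u_j>), so |<v, e_j>|^2 = <v, u_j>^2 / <u_j, u_j>.
Coefficients: <v, e_1> = -3/sqrt(10), <v, e_2> = 5/sqrt(14), <v, e_3> = 93/sqrt(5915).
Square and sum: Σ |<v, e_j>|^2 = 701/169.
Compute ||v||^2 = v·v = 5.
Deficit = 5 − 701/169 = 144/169 ≥ 0, confirming Bessel's inequality. (The deficit equals ||v − Σ <v,e_j> e_j||^2, the squared distance from v to span{e_j}.)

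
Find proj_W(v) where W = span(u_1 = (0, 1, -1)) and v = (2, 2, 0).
proj_W(v) = (0, 1, -1)

Set up U = [u_1 | ... | u_1] ∈ R^(3×1). The projector onto W = col(U) is P = U (U^T U)^(-1) U^T.
Compute U^T U =
  [2],
and U^T v = (2).
Solve U^T U · c = U^T v for the coefficients: c = (1). The projection is proj_W(v) = U c.
Check: (v - proj_W(v)) · u_1 = 0  (should be 0).
Result: proj_W(v) = (0, 1, -1).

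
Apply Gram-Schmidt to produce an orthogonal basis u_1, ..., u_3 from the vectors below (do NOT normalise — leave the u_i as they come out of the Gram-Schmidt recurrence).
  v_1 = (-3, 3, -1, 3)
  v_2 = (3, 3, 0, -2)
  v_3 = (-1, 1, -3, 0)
Orthogonal basis:
  u_1 = (-3, 3, -1, 3)
  u_2 = (33/14, 51/14, -3/14, -19/14)
  u_3 = (-37/145, -44/145, -771/290, -243/290)

Apply the Gram-Schmidt recurrence
  u_1 = v_1
  u_i = v_i − Σ_{j<i} ((v_i · u_j) / (u_j · u_j)) · u_j.

Step by step this gives:
  u_1 = (-3, 3, -1, 3)
  u_2 = (33/14, 51/14, -3/14, -19/14)
  u_3 = (-37/145, -44/145, -771/290, -243/290)

Orthogonality check:
  u_2 · u_1 = 0 (should be 0)
  u_3 · u_1 = 0 (should be 0)
  u_3 · u_2 = 0 (should be 0)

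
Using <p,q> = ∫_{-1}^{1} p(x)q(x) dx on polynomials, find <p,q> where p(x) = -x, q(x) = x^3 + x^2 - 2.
<p,q> = -2/5

Expand the product: p(x)·q(x) = -x^4 - x^3 + 2*x.
∫_{-1}^{1} of each monomial x^k gives [2/(k+1) if k even, 0 if k odd]. Integrating term-by-term (or equivalently evaluating the antiderivative F(x) = -x^5/5 - x^4/4 + x^2 at the endpoints):
  F(1) − F(−1) = 11/20 − (19/20) = -2/5.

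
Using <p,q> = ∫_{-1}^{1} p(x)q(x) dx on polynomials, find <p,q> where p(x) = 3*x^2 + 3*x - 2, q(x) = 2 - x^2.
<p,q> = -58/15

Expand the product: p(x)·q(x) = -3*x^4 - 3*x^3 + 8*x^2 + 6*x - 4.
∫_{-1}^{1} of each monomial x^k gives [2/(k+1) if k even, 0 if k odd]. Integrating term-by-term (or equivalently evaluating the antiderivative F(x) = -3*x^5/5 - 3*x^4/4 + 8*x^3/3 + 3*x^2 - 4*x at the endpoints):
  F(1) − F(−1) = 19/60 − (251/60) = -58/15.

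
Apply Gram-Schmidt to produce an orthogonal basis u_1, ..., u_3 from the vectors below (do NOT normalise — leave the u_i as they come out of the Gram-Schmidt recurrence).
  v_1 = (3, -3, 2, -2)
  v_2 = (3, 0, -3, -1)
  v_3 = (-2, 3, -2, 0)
Orthogonal basis:
  u_1 = (3, -3, 2, -2)
  u_2 = (63/26, 15/26, -44/13, -8/13)
  u_3 = (-20/67, 324/469, 69/469, -627/469)

Apply the Gram-Schmidt recurrence
  u_1 = v_1
  u_i = v_i − Σ_{j<i} ((v_i · u_j) / (u_j · u_j)) · u_j.

Step by step this gives:
  u_1 = (3, -3, 2, -2)
  u_2 = (63/26, 15/26, -44/13, -8/13)
  u_3 = (-20/67, 324/469, 69/469, -627/469)

Orthogonality check:
  u_2 · u_1 = 0 (should be 0)
  u_3 · u_1 = 0 (should be 0)
  u_3 · u_2 = 0 (should be 0)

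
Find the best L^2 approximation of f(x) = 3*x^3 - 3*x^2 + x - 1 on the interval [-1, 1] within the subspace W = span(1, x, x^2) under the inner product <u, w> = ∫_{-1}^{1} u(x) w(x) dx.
g(x) = -3*x^2 + 14*x/5 - 1

The best approximation g ∈ W is the orthogonal projection of f onto W. Writing g = a_0 + a_1 x + a_2 x^2, the coefficients solve the normal equations G · a = b where
  G_{ij} = <φ_i, φ_j> and b_i = <f, φ_i>, with φ_0 = 1, φ_1 = x, φ_2 = x^2.
G =
  [2, 0, 2/3]
  [0, 2/3, 0]
  [2/3, 0, 2/5],
b = (-4, 28/15, -28/15).
Solving gives a_0 = -1, a_1 = 14/5, a_2 = -3, so
  g(x) = -3*x^2 + 14*x/5 - 1.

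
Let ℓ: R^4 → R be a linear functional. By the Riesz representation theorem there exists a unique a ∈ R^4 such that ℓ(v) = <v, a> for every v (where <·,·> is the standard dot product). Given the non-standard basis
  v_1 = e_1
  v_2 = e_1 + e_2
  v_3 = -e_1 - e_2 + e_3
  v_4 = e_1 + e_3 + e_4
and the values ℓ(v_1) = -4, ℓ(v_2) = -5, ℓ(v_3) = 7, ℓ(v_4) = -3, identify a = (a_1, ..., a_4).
a = (-4, -1, 2, -1)

Write a = (a_1, ..., a_4) in the standard basis. For each basis vector v_i, ℓ(v_i) = <v_i, a> is a linear equation in the a_j's. Collect the n equations into a matrix system V a = ℓ, where row i of V is v_i (expressed in the standard basis). Since V is invertible (lower-triangular with 1s on the diagonal, up to permutation), solve by back-substitution:
  V =
[[1, 0, 0, 0],
 [1, 1, 0, 0],
 [-1, -1, 1, 0],
 [1, 0, 1, 1]]
  V a = (-4, -5, 7, -3)
Solving gives a = (-4, -1, 2, -1).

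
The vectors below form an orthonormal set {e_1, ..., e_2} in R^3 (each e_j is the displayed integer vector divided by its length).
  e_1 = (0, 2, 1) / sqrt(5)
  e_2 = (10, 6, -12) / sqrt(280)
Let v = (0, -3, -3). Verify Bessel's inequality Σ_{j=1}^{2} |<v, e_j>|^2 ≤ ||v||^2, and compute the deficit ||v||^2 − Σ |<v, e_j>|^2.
Σ |<v, e_j>|^2 = 243/14; ||v||^2 = 18; deficit = 9/14

Write each e_j = u_j / sqrt(<u_j, u_j>) where u_j is the displayed integer vector. Then <v, e_j> = <v, u_j> / sqrt(<u_j, u_j>), so |<v, e_j>|^2 = <v, u_j>^2 / <u_j, u_j>.
Coefficients: <v, e_1> = -9/sqrt(5), <v, e_2> = 18/sqrt(280).
Square and sum: Σ |<v, e_j>|^2 = 243/14.
Compute ||v||^2 = v·v = 18.
Deficit = 18 − 243/14 = 9/14 ≥ 0, confirming Bessel's inequality. (The deficit equals ||v − Σ <v,e_j> e_j||^2, the squared distance from v to span{e_j}.)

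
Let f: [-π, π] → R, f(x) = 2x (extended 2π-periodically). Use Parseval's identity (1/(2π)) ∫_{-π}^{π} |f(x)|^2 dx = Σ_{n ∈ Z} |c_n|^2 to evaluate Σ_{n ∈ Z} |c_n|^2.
Σ |c_n|^2 = 4π^2/3

Expand and integrate term by term over [-π, π]:
  ∫ (2x)^2 dx = 4·(2π^3/3); ∫ 2·2·(0)·x dx = 0 (odd integrand); ∫ 0^2 dx = 0·2π.
So (1/(2π)) ∫_{-π}^{π} (2x)^2 dx = 4π^2/3 + 0 = 4π^2/3.
Parseval ⇒ Σ |c_n|^2 = 4π^2/3.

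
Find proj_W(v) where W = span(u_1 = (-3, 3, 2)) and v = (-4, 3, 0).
proj_W(v) = (-63/22, 63/22, 21/11)

Set up U = [u_1 | ... | u_1] ∈ R^(3×1). The projector onto W = col(U) is P = U (U^T U)^(-1) U^T.
Compute U^T U =
  [22],
and U^T v = (21).
Solve U^T U · c = U^T v for the coefficients: c = (21/22). The projection is proj_W(v) = U c.
Check: (v - proj_W(v)) · u_1 = 0  (should be 0).
Result: proj_W(v) = (-63/22, 63/22, 21/11).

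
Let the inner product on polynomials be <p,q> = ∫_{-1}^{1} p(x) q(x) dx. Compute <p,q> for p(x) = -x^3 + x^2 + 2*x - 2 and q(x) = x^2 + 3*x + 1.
<p,q> = -22/15

Expand the product: p(x)·q(x) = -x^5 - 2*x^4 + 4*x^3 + 5*x^2 - 4*x - 2.
∫_{-1}^{1} of each monomial x^k gives [2/(k+1) if k even, 0 if k odd]. Integrating term-by-term (or equivalently evaluating the antiderivative F(x) = -x^6/6 - 2*x^5/5 + x^4 + 5*x^3/3 - 2*x^2 - 2*x at the endpoints):
  F(1) − F(−1) = -19/10 − (-13/30) = -22/15.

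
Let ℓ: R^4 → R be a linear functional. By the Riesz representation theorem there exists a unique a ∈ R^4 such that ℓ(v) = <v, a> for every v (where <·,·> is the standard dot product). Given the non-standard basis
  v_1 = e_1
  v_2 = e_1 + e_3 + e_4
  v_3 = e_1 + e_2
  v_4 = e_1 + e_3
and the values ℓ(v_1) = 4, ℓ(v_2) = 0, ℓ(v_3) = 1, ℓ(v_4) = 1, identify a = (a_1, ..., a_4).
a = (4, -3, -3, -1)

Write a = (a_1, ..., a_4) in the standard basis. For each basis vector v_i, ℓ(v_i) = <v_i, a> is a linear equation in the a_j's. Collect the n equations into a matrix system V a = ℓ, where row i of V is v_i (expressed in the standard basis). Since V is invertible (lower-triangular with 1s on the diagonal, up to permutation), solve by back-substitution:
  V =
[[1, 0, 0, 0],
 [1, 0, 1, 1],
 [1, 1, 0, 0],
 [1, 0, 1, 0]]
  V a = (4, 0, 1, 1)
Solving gives a = (4, -3, -3, -1).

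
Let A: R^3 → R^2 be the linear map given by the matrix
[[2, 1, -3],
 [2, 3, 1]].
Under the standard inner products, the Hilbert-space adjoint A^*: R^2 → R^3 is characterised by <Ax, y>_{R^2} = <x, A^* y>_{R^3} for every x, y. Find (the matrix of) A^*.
A^* = A^T =
[[2, 2],
 [1, 3],
 [-3, 1]]

For real matrices with standard dot products, the defining identity <Ax, y> = <x, A^* y> gives (Ax)^T y = x^T (A^*) y, i.e. x^T A^T y = x^T (A^*) y. Since this holds for all x, y, we must have A^* = A^T. Therefore
A^* =
[[2, 2],
 [1, 3],
 [-3, 1]].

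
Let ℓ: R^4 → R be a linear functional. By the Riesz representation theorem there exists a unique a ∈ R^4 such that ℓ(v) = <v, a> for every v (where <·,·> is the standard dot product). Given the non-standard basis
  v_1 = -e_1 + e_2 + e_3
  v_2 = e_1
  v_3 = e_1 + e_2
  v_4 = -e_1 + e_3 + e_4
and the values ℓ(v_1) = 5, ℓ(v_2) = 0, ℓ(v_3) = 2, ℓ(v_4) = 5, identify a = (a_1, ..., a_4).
a = (0, 2, 3, 2)

Write a = (a_1, ..., a_4) in the standard basis. For each basis vector v_i, ℓ(v_i) = <v_i, a> is a linear equation in the a_j's. Collect the n equations into a matrix system V a = ℓ, where row i of V is v_i (expressed in the standard basis). Since V is invertible (lower-triangular with 1s on the diagonal, up to permutation), solve by back-substitution:
  V =
[[-1, 1, 1, 0],
 [1, 0, 0, 0],
 [1, 1, 0, 0],
 [-1, 0, 1, 1]]
  V a = (5, 0, 2, 5)
Solving gives a = (0, 2, 3, 2).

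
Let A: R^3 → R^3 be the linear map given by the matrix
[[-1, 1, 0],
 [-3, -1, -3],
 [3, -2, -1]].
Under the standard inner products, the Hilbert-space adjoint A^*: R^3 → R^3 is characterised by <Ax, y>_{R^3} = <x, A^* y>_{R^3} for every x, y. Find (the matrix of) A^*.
A^* = A^T =
[[-1, -3, 3],
 [1, -1, -2],
 [0, -3, -1]]

For real matrices with standard dot products, the defining identity <Ax, y> = <x, A^* y> gives (Ax)^T y = x^T (A^*) y, i.e. x^T A^T y = x^T (A^*) y. Since this holds for all x, y, we must have A^* = A^T. Therefore
A^* =
[[-1, -3, 3],
 [1, -1, -2],
 [0, -3, -1]].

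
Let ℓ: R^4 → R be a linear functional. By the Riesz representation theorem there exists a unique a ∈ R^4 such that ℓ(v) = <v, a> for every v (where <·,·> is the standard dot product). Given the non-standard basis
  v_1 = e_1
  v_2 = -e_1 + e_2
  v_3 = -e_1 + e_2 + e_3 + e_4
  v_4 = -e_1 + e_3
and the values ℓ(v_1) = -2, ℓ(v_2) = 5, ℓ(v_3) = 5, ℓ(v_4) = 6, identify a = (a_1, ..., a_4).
a = (-2, 3, 4, -4)

Write a = (a_1, ..., a_4) in the standard basis. For each basis vector v_i, ℓ(v_i) = <v_i, a> is a linear equation in the a_j's. Collect the n equations into a matrix system V a = ℓ, where row i of V is v_i (expressed in the standard basis). Since V is invertible (lower-triangular with 1s on the diagonal, up to permutation), solve by back-substitution:
  V =
[[1, 0, 0, 0],
 [-1, 1, 0, 0],
 [-1, 1, 1, 1],
 [-1, 0, 1, 0]]
  V a = (-2, 5, 5, 6)
Solving gives a = (-2, 3, 4, -4).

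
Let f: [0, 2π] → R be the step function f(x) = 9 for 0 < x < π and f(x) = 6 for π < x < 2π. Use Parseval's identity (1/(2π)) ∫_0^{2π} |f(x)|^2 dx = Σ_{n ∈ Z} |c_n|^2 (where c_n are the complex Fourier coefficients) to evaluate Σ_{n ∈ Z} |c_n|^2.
Σ |c_n|^2 = 117/2

Parseval equates the L^2 energy of f (normalised by 1/(2π)) with the ℓ^2 sum of its Fourier coefficients: (1/(2π)) ∫_0^{2π} |f|^2 = Σ |c_n|^2.
Compute the left side: (1/(2π)) [∫_0^π 9^2 dx + ∫_π^{2π} 6^2 dx] = (1/(2π)) · (81π + 36π) = (81 + 36)/2 = 117/2.
So Σ_{n ∈ Z} |c_n|^2 = 117/2.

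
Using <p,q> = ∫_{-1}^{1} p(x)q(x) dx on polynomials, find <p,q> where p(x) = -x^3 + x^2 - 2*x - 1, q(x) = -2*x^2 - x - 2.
<p,q> = 74/15

Expand the product: p(x)·q(x) = 2*x^5 - x^4 + 5*x^3 + 2*x^2 + 5*x + 2.
∫_{-1}^{1} of each monomial x^k gives [2/(k+1) if k even, 0 if k odd]. Integrating term-by-term (or equivalently evaluating the antiderivative F(x) = x^6/3 - x^5/5 + 5*x^4/4 + 2*x^3/3 + 5*x^2/2 + 2*x at the endpoints):
  F(1) − F(−1) = 131/20 − (97/60) = 74/15.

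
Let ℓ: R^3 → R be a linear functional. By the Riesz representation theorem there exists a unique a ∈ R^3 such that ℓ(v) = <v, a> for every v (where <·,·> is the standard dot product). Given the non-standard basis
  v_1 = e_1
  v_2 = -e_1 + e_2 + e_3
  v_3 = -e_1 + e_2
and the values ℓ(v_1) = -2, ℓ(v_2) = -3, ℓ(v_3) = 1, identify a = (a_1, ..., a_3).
a = (-2, -1, -4)

Write a = (a_1, ..., a_3) in the standard basis. For each basis vector v_i, ℓ(v_i) = <v_i, a> is a linear equation in the a_j's. Collect the n equations into a matrix system V a = ℓ, where row i of V is v_i (expressed in the standard basis). Since V is invertible (lower-triangular with 1s on the diagonal, up to permutation), solve by back-substitution:
  V =
[[1, 0, 0],
 [-1, 1, 1],
 [-1, 1, 0]]
  V a = (-2, -3, 1)
Solving gives a = (-2, -1, -4).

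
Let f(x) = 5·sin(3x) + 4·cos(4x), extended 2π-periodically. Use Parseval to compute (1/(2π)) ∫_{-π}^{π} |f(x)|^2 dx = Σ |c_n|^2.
Σ |c_n|^2 = 41/2

Expand |f|^2 and use orthogonality of {sin(nx), cos(mx)} on [-π, π]:
  ∫_{-π}^{π} sin(nx)^2 dx = π, ∫ cos(mx)^2 dx = π, and cross terms integrate to 0.
So ∫_{-π}^{π} f(x)^2 dx = 5^2 · π + 4^2 · π = (25 + 16)π.
Divide by 2π: (25 + 16)/2 = 41/2.
By Parseval, this equals Σ |c_n|^2.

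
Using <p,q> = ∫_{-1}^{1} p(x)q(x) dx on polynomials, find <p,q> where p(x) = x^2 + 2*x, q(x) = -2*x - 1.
<p,q> = -10/3

Expand the product: p(x)·q(x) = -2*x^3 - 5*x^2 - 2*x.
∫_{-1}^{1} of each monomial x^k gives [2/(k+1) if k even, 0 if k odd]. Integrating term-by-term (or equivalently evaluating the antiderivative F(x) = -x^4/2 - 5*x^3/3 - x^2 at the endpoints):
  F(1) − F(−1) = -19/6 − (1/6) = -10/3.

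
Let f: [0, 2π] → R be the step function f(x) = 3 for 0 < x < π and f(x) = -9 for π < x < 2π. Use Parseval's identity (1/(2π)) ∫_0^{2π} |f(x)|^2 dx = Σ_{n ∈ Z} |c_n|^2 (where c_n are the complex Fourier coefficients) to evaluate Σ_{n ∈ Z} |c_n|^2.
Σ |c_n|^2 = 45

Parseval equates the L^2 energy of f (normalised by 1/(2π)) with the ℓ^2 sum of its Fourier coefficients: (1/(2π)) ∫_0^{2π} |f|^2 = Σ |c_n|^2.
Compute the left side: (1/(2π)) [∫_0^π 3^2 dx + ∫_π^{2π} (-9)^2 dx] = (1/(2π)) · (9π + 81π) = (9 + 81)/2 = 45.
So Σ_{n ∈ Z} |c_n|^2 = 45.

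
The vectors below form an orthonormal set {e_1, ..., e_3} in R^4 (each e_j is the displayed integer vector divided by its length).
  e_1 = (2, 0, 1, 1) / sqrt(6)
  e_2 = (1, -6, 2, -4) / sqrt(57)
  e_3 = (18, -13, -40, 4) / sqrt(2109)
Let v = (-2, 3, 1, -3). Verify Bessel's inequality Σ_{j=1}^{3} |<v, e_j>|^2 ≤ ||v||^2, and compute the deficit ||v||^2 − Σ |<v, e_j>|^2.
Σ |<v, e_j>|^2 = 1585/111; ||v||^2 = 23; deficit = 968/111

Write each e_j = u_j / sqrt(<u_j, u_j>) where u_j is the displayed integer vector. Then <v, e_j> = <v, u_j> / sqrt(<u_j, u_j>), so |<v, e_j>|^2 = <v, u_j>^2 / <u_j, u_j>.
Coefficients: <v, e_1> = -6/sqrt(6), <v, e_2> = -6/sqrt(57), <v, e_3> = -127/sqrt(2109).
Square and sum: Σ |<v, e_j>|^2 = 1585/111.
Compute ||v||^2 = v·v = 23.
Deficit = 23 − 1585/111 = 968/111 ≥ 0, confirming Bessel's inequality. (The deficit equals ||v − Σ <v,e_j> e_j||^2, the squared distance from v to span{e_j}.)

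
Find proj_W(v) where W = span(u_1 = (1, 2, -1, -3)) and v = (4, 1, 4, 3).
proj_W(v) = (-7/15, -14/15, 7/15, 7/5)

Set up U = [u_1 | ... | u_1] ∈ R^(4×1). The projector onto W = col(U) is P = U (U^T U)^(-1) U^T.
Compute U^T U =
  [15],
and U^T v = (-7).
Solve U^T U · c = U^T v for the coefficients: c = (-7/15). The projection is proj_W(v) = U c.
Check: (v - proj_W(v)) · u_1 = 0  (should be 0).
Result: proj_W(v) = (-7/15, -14/15, 7/15, 7/5).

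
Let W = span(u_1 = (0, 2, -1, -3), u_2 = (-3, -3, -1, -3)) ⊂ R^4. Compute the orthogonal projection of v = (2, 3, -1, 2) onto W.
proj_W(v) = (213/94, 267/94, 22/47, 66/47)

Set up U = [u_1 | ... | u_2] ∈ R^(4×2). The projector onto W = col(U) is P = U (U^T U)^(-1) U^T.
Compute U^T U =
  [14, 4]
  [4, 28],
and U^T v = (1, -20).
Solve U^T U · c = U^T v for the coefficients: c = (27/94, -71/94). The projection is proj_W(v) = U c.
Check: (v - proj_W(v)) · u_1 = 0  (should be 0).
Check: (v - proj_W(v)) · u_2 = 0  (should be 0).
Result: proj_W(v) = (213/94, 267/94, 22/47, 66/47).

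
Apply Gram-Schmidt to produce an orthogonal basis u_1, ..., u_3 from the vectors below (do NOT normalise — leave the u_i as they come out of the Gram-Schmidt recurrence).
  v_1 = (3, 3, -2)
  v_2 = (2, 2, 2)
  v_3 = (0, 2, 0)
Orthogonal basis:
  u_1 = (3, 3, -2)
  u_2 = (10/11, 10/11, 30/11)
  u_3 = (-1, 1, 0)

Apply the Gram-Schmidt recurrence
  u_1 = v_1
  u_i = v_i − Σ_{j<i} ((v_i · u_j) / (u_j · u_j)) · u_j.

Step by step this gives:
  u_1 = (3, 3, -2)
  u_2 = (10/11, 10/11, 30/11)
  u_3 = (-1, 1, 0)

Orthogonality check:
  u_2 · u_1 = 0 (should be 0)
  u_3 · u_1 = 0 (should be 0)
  u_3 · u_2 = 0 (should be 0)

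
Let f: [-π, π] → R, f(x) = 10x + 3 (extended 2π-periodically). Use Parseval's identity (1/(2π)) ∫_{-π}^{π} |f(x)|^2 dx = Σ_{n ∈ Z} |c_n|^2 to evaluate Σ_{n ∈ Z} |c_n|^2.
Σ |c_n|^2 = 100π^2/3 + 9

Expand and integrate term by term over [-π, π]:
  ∫ (10x)^2 dx = 100·(2π^3/3); ∫ 2·10·(3)·x dx = 0 (odd integrand); ∫ 3^2 dx = 9·2π.
So (1/(2π)) ∫_{-π}^{π} (10x + 3)^2 dx = 100π^2/3 + 9 = 100π^2/3 + 9.
Parseval ⇒ Σ |c_n|^2 = 100π^2/3 + 9.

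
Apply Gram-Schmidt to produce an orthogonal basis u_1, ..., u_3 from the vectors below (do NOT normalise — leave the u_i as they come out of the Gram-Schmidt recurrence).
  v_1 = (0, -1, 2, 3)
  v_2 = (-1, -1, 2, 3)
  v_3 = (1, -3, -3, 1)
Orthogonal basis:
  u_1 = (0, -1, 2, 3)
  u_2 = (-1, 0, 0, 0)
  u_3 = (0, -3, -3, 1)

Apply the Gram-Schmidt recurrence
  u_1 = v_1
  u_i = v_i − Σ_{j<i} ((v_i · u_j) / (u_j · u_j)) · u_j.

Step by step this gives:
  u_1 = (0, -1, 2, 3)
  u_2 = (-1, 0, 0, 0)
  u_3 = (0, -3, -3, 1)

Orthogonality check:
  u_2 · u_1 = 0 (should be 0)
  u_3 · u_1 = 0 (should be 0)
  u_3 · u_2 = 0 (should be 0)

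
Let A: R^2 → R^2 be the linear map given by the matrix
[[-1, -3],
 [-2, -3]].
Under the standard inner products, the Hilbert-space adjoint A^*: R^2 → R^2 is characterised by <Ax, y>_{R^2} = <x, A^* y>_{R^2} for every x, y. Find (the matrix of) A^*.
A^* = A^T =
[[-1, -2],
 [-3, -3]]

For real matrices with standard dot products, the defining identity <Ax, y> = <x, A^* y> gives (Ax)^T y = x^T (A^*) y, i.e. x^T A^T y = x^T (A^*) y. Since this holds for all x, y, we must have A^* = A^T. Therefore
A^* =
[[-1, -2],
 [-3, -3]].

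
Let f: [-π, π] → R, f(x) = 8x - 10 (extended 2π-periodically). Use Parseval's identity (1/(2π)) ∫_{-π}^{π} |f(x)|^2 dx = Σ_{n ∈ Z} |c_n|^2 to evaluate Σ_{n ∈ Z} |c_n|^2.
Σ |c_n|^2 = 64π^2/3 + 100

Expand and integrate term by term over [-π, π]:
  ∫ (8x)^2 dx = 64·(2π^3/3); ∫ 2·8·(-10)·x dx = 0 (odd integrand); ∫ (-10)^2 dx = 100·2π.
So (1/(2π)) ∫_{-π}^{π} (8x - 10)^2 dx = 64π^2/3 + 100 = 64π^2/3 + 100.
Parseval ⇒ Σ |c_n|^2 = 64π^2/3 + 100.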